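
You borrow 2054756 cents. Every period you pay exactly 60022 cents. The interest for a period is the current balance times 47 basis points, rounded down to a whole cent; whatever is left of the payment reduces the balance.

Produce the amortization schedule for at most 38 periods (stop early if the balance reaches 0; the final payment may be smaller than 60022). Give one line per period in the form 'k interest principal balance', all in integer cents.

1 9657 50365 2004391
2 9420 50602 1953789
3 9182 50840 1902949
4 8943 51079 1851870
5 8703 51319 1800551
6 8462 51560 1748991
7 8220 51802 1697189
8 7976 52046 1645143
9 7732 52290 1592853
10 7486 52536 1540317
11 7239 52783 1487534
12 6991 53031 1434503
13 6742 53280 1381223
14 6491 53531 1327692
15 6240 53782 1273910
16 5987 54035 1219875
17 5733 54289 1165586
18 5478 54544 1111042
19 5221 54801 1056241
20 4964 55058 1001183
21 4705 55317 945866
22 4445 55577 890289
23 4184 55838 834451
24 3921 56101 778350
25 3658 56364 721986
26 3393 56629 665357
27 3127 56895 608462
28 2859 57163 551299
29 2591 57431 493868
30 2321 57701 436167
31 2049 57973 378194
32 1777 58245 319949
33 1503 58519 261430
34 1228 58794 202636
35 952 59070 143566
36 674 59348 84218
37 395 59627 24591
38 115 24591 0

1. interest=⌊2054756·47/10000⌋=9657; principal=60022-9657=50365; balance=2054756-50365=2004391
2. interest=⌊2004391·47/10000⌋=9420; principal=60022-9420=50602; balance=2004391-50602=1953789
3. interest=⌊1953789·47/10000⌋=9182; principal=60022-9182=50840; balance=1953789-50840=1902949
4. interest=⌊1902949·47/10000⌋=8943; principal=60022-8943=51079; balance=1902949-51079=1851870
5. interest=⌊1851870·47/10000⌋=8703; principal=60022-8703=51319; balance=1851870-51319=1800551
6. interest=⌊1800551·47/10000⌋=8462; principal=60022-8462=51560; balance=1800551-51560=1748991
7. interest=⌊1748991·47/10000⌋=8220; principal=60022-8220=51802; balance=1748991-51802=1697189
8. interest=⌊1697189·47/10000⌋=7976; principal=60022-7976=52046; balance=1697189-52046=1645143
9. interest=⌊1645143·47/10000⌋=7732; principal=60022-7732=52290; balance=1645143-52290=1592853
10. interest=⌊1592853·47/10000⌋=7486; principal=60022-7486=52536; balance=1592853-52536=1540317
11. interest=⌊1540317·47/10000⌋=7239; principal=60022-7239=52783; balance=1540317-52783=1487534
12. interest=⌊1487534·47/10000⌋=6991; principal=60022-6991=53031; balance=1487534-53031=1434503
13. interest=⌊1434503·47/10000⌋=6742; principal=60022-6742=53280; balance=1434503-53280=1381223
14. interest=⌊1381223·47/10000⌋=6491; principal=60022-6491=53531; balance=1381223-53531=1327692
15. interest=⌊1327692·47/10000⌋=6240; principal=60022-6240=53782; balance=1327692-53782=1273910
16. interest=⌊1273910·47/10000⌋=5987; principal=60022-5987=54035; balance=1273910-54035=1219875
17. interest=⌊1219875·47/10000⌋=5733; principal=60022-5733=54289; balance=1219875-54289=1165586
18. interest=⌊1165586·47/10000⌋=5478; principal=60022-5478=54544; balance=1165586-54544=1111042
19. interest=⌊1111042·47/10000⌋=5221; principal=60022-5221=54801; balance=1111042-54801=1056241
20. interest=⌊1056241·47/10000⌋=4964; principal=60022-4964=55058; balance=1056241-55058=1001183
21. interest=⌊1001183·47/10000⌋=4705; principal=60022-4705=55317; balance=1001183-55317=945866
22. interest=⌊945866·47/10000⌋=4445; principal=60022-4445=55577; balance=945866-55577=890289
23. interest=⌊890289·47/10000⌋=4184; principal=60022-4184=55838; balance=890289-55838=834451
24. interest=⌊834451·47/10000⌋=3921; principal=60022-3921=56101; balance=834451-56101=778350
25. interest=⌊778350·47/10000⌋=3658; principal=60022-3658=56364; balance=778350-56364=721986
26. interest=⌊721986·47/10000⌋=3393; principal=60022-3393=56629; balance=721986-56629=665357
27. interest=⌊665357·47/10000⌋=3127; principal=60022-3127=56895; balance=665357-56895=608462
28. interest=⌊608462·47/10000⌋=2859; principal=60022-2859=57163; balance=608462-57163=551299
29. interest=⌊551299·47/10000⌋=2591; principal=60022-2591=57431; balance=551299-57431=493868
30. interest=⌊493868·47/10000⌋=2321; principal=60022-2321=57701; balance=493868-57701=436167
31. interest=⌊436167·47/10000⌋=2049; principal=60022-2049=57973; balance=436167-57973=378194
32. interest=⌊378194·47/10000⌋=1777; principal=60022-1777=58245; balance=378194-58245=319949
33. interest=⌊319949·47/10000⌋=1503; principal=60022-1503=58519; balance=319949-58519=261430
34. interest=⌊261430·47/10000⌋=1228; principal=60022-1228=58794; balance=261430-58794=202636
35. interest=⌊202636·47/10000⌋=952; principal=60022-952=59070; balance=202636-59070=143566
36. interest=⌊143566·47/10000⌋=674; principal=60022-674=59348; balance=143566-59348=84218
37. interest=⌊84218·47/10000⌋=395; principal=60022-395=59627; balance=84218-59627=24591
38. interest=⌊24591·47/10000⌋=115; principal=min(60022-115,24591)=24591; balance=24591-24591=0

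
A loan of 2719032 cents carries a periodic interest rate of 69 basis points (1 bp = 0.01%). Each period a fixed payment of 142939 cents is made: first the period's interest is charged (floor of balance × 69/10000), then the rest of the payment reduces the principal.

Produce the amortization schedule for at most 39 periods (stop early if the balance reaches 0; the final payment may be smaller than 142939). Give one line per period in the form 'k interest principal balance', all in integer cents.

1 18761 124178 2594854
2 17904 125035 2469819
3 17041 125898 2343921
4 16173 126766 2217155
5 15298 127641 2089514
6 14417 128522 1960992
7 13530 129409 1831583
8 12637 130302 1701281
9 11738 131201 1570080
10 10833 132106 1437974
11 9922 133017 1304957
12 9004 133935 1171022
13 8080 134859 1036163
14 7149 135790 900373
15 6212 136727 763646
16 5269 137670 625976
17 4319 138620 487356
18 3362 139577 347779
19 2399 140540 207239
20 1429 141510 65729
21 453 65729 0

1. interest=⌊2719032·69/10000⌋=18761; principal=142939-18761=124178; balance=2719032-124178=2594854
2. interest=⌊2594854·69/10000⌋=17904; principal=142939-17904=125035; balance=2594854-125035=2469819
3. interest=⌊2469819·69/10000⌋=17041; principal=142939-17041=125898; balance=2469819-125898=2343921
4. interest=⌊2343921·69/10000⌋=16173; principal=142939-16173=126766; balance=2343921-126766=2217155
5. interest=⌊2217155·69/10000⌋=15298; principal=142939-15298=127641; balance=2217155-127641=2089514
6. interest=⌊2089514·69/10000⌋=14417; principal=142939-14417=128522; balance=2089514-128522=1960992
7. interest=⌊1960992·69/10000⌋=13530; principal=142939-13530=129409; balance=1960992-129409=1831583
8. interest=⌊1831583·69/10000⌋=12637; principal=142939-12637=130302; balance=1831583-130302=1701281
9. interest=⌊1701281·69/10000⌋=11738; principal=142939-11738=131201; balance=1701281-131201=1570080
10. interest=⌊1570080·69/10000⌋=10833; principal=142939-10833=132106; balance=1570080-132106=1437974
11. interest=⌊1437974·69/10000⌋=9922; principal=142939-9922=133017; balance=1437974-133017=1304957
12. interest=⌊1304957·69/10000⌋=9004; principal=142939-9004=133935; balance=1304957-133935=1171022
13. interest=⌊1171022·69/10000⌋=8080; principal=142939-8080=134859; balance=1171022-134859=1036163
14. interest=⌊1036163·69/10000⌋=7149; principal=142939-7149=135790; balance=1036163-135790=900373
15. interest=⌊900373·69/10000⌋=6212; principal=142939-6212=136727; balance=900373-136727=763646
16. interest=⌊763646·69/10000⌋=5269; principal=142939-5269=137670; balance=763646-137670=625976
17. interest=⌊625976·69/10000⌋=4319; principal=142939-4319=138620; balance=625976-138620=487356
18. interest=⌊487356·69/10000⌋=3362; principal=142939-3362=139577; balance=487356-139577=347779
19. interest=⌊347779·69/10000⌋=2399; principal=142939-2399=140540; balance=347779-140540=207239
20. interest=⌊207239·69/10000⌋=1429; principal=142939-1429=141510; balance=207239-141510=65729
21. interest=⌊65729·69/10000⌋=453; principal=min(142939-453,65729)=65729; balance=65729-65729=0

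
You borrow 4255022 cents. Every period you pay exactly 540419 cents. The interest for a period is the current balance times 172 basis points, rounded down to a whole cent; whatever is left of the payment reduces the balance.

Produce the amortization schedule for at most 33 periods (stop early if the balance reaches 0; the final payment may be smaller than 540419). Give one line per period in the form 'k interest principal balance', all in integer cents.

1 73186 467233 3787789
2 65149 475270 3312519
3 56975 483444 2829075
4 48660 491759 2337316
5 40201 500218 1837098
6 31598 508821 1328277
7 22846 517573 810704
8 13944 526475 284229
9 4888 284229 0

1. interest=⌊4255022·172/10000⌋=73186; principal=540419-73186=467233; balance=4255022-467233=3787789
2. interest=⌊3787789·172/10000⌋=65149; principal=540419-65149=475270; balance=3787789-475270=3312519
3. interest=⌊3312519·172/10000⌋=56975; principal=540419-56975=483444; balance=3312519-483444=2829075
4. interest=⌊2829075·172/10000⌋=48660; principal=540419-48660=491759; balance=2829075-491759=2337316
5. interest=⌊2337316·172/10000⌋=40201; principal=540419-40201=500218; balance=2337316-500218=1837098
6. interest=⌊1837098·172/10000⌋=31598; principal=540419-31598=508821; balance=1837098-508821=1328277
7. interest=⌊1328277·172/10000⌋=22846; principal=540419-22846=517573; balance=1328277-517573=810704
8. interest=⌊810704·172/10000⌋=13944; principal=540419-13944=526475; balance=810704-526475=284229
9. interest=⌊284229·172/10000⌋=4888; principal=min(540419-4888,284229)=284229; balance=284229-284229=0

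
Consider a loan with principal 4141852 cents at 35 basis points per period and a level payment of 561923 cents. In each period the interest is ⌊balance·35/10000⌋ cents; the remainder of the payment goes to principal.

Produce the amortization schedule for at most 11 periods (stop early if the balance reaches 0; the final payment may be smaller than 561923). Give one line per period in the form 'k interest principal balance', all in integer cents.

1 14496 547427 3594425
2 12580 549343 3045082
3 10657 551266 2493816
4 8728 553195 1940621
5 6792 555131 1385490
6 4849 557074 828416
7 2899 559024 269392
8 942 269392 0

1. interest=⌊4141852·35/10000⌋=14496; principal=561923-14496=547427; balance=4141852-547427=3594425
2. interest=⌊3594425·35/10000⌋=12580; principal=561923-12580=549343; balance=3594425-549343=3045082
3. interest=⌊3045082·35/10000⌋=10657; principal=561923-10657=551266; balance=3045082-551266=2493816
4. interest=⌊2493816·35/10000⌋=8728; principal=561923-8728=553195; balance=2493816-553195=1940621
5. interest=⌊1940621·35/10000⌋=6792; principal=561923-6792=555131; balance=1940621-555131=1385490
6. interest=⌊1385490·35/10000⌋=4849; principal=561923-4849=557074; balance=1385490-557074=828416
7. interest=⌊828416·35/10000⌋=2899; principal=561923-2899=559024; balance=828416-559024=269392
8. interest=⌊269392·35/10000⌋=942; principal=min(561923-942,269392)=269392; balance=269392-269392=0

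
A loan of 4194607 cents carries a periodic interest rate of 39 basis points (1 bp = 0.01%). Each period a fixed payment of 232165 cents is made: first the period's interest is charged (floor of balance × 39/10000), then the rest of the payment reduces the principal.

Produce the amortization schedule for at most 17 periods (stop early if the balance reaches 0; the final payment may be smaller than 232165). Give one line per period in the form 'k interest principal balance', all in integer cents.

1. interest=⌊4194607·39/10000⌋=16358; principal=232165-16358=215807; balance=4194607-215807=3978800
2. interest=⌊3978800·39/10000⌋=15517; principal=232165-15517=216648; balance=3978800-216648=3762152
3. interest=⌊3762152·39/10000⌋=14672; principal=232165-14672=217493; balance=3762152-217493=3544659
4. interest=⌊3544659·39/10000⌋=13824; principal=232165-13824=218341; balance=3544659-218341=3326318
5. interest=⌊3326318·39/10000⌋=12972; principal=232165-12972=219193; balance=3326318-219193=3107125
6. interest=⌊3107125·39/10000⌋=12117; principal=232165-12117=220048; balance=3107125-220048=2887077
7. interest=⌊2887077·39/10000⌋=11259; principal=232165-11259=220906; balance=2887077-220906=2666171
8. interest=⌊2666171·39/10000⌋=10398; principal=232165-10398=221767; balance=2666171-221767=2444404
9. interest=⌊2444404·39/10000⌋=9533; principal=232165-9533=222632; balance=2444404-222632=2221772
10. interest=⌊2221772·39/10000⌋=8664; principal=232165-8664=223501; balance=2221772-223501=1998271
11. interest=⌊1998271·39/10000⌋=7793; principal=232165-7793=224372; balance=1998271-224372=1773899
12. interest=⌊1773899·39/10000⌋=6918; principal=232165-6918=225247; balance=1773899-225247=1548652
13. interest=⌊1548652·39/10000⌋=6039; principal=232165-6039=226126; balance=1548652-226126=1322526
14. interest=⌊1322526·39/10000⌋=5157; principal=232165-5157=227008; balance=1322526-227008=1095518
15. interest=⌊1095518·39/10000⌋=4272; principal=232165-4272=227893; balance=1095518-227893=867625
16. interest=⌊867625·39/10000⌋=3383; principal=232165-3383=228782; balance=867625-228782=638843
17. interest=⌊638843·39/10000⌋=2491; principal=232165-2491=229674; balance=638843-229674=409169

1 16358 215807 3978800
2 15517 216648 3762152
3 14672 217493 3544659
4 13824 218341 3326318
5 12972 219193 3107125
6 12117 220048 2887077
7 11259 220906 2666171
8 10398 221767 2444404
9 9533 222632 2221772
10 8664 223501 1998271
11 7793 224372 1773899
12 6918 225247 1548652
13 6039 226126 1322526
14 5157 227008 1095518
15 4272 227893 867625
16 3383 228782 638843
17 2491 229674 409169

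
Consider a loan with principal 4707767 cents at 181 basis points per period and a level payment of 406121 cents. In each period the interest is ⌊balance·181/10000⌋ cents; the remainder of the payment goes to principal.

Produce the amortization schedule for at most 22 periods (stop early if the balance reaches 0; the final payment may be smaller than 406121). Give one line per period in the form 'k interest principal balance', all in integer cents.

1. interest=⌊4707767·181/10000⌋=85210; principal=406121-85210=320911; balance=4707767-320911=4386856
2. interest=⌊4386856·181/10000⌋=79402; principal=406121-79402=326719; balance=4386856-326719=4060137
3. interest=⌊4060137·181/10000⌋=73488; principal=406121-73488=332633; balance=4060137-332633=3727504
4. interest=⌊3727504·181/10000⌋=67467; principal=406121-67467=338654; balance=3727504-338654=3388850
5. interest=⌊3388850·181/10000⌋=61338; principal=406121-61338=344783; balance=3388850-344783=3044067
6. interest=⌊3044067·181/10000⌋=55097; principal=406121-55097=351024; balance=3044067-351024=2693043
7. interest=⌊2693043·181/10000⌋=48744; principal=406121-48744=357377; balance=2693043-357377=2335666
8. interest=⌊2335666·181/10000⌋=42275; principal=406121-42275=363846; balance=2335666-363846=1971820
9. interest=⌊1971820·181/10000⌋=35689; principal=406121-35689=370432; balance=1971820-370432=1601388
10. interest=⌊1601388·181/10000⌋=28985; principal=406121-28985=377136; balance=1601388-377136=1224252
11. interest=⌊1224252·181/10000⌋=22158; principal=406121-22158=383963; balance=1224252-383963=840289
12. interest=⌊840289·181/10000⌋=15209; principal=406121-15209=390912; balance=840289-390912=449377
13. interest=⌊449377·181/10000⌋=8133; principal=406121-8133=397988; balance=449377-397988=51389
14. interest=⌊51389·181/10000⌋=930; principal=min(406121-930,51389)=51389; balance=51389-51389=0

1 85210 320911 4386856
2 79402 326719 4060137
3 73488 332633 3727504
4 67467 338654 3388850
5 61338 344783 3044067
6 55097 351024 2693043
7 48744 357377 2335666
8 42275 363846 1971820
9 35689 370432 1601388
10 28985 377136 1224252
11 22158 383963 840289
12 15209 390912 449377
13 8133 397988 51389
14 930 51389 0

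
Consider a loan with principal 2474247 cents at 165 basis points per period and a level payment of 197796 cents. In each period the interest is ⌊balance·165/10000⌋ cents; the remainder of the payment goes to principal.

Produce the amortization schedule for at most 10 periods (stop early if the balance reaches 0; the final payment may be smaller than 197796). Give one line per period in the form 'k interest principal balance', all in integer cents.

1. interest=⌊2474247·165/10000⌋=40825; principal=197796-40825=156971; balance=2474247-156971=2317276
2. interest=⌊2317276·165/10000⌋=38235; principal=197796-38235=159561; balance=2317276-159561=2157715
3. interest=⌊2157715·165/10000⌋=35602; principal=197796-35602=162194; balance=2157715-162194=1995521
4. interest=⌊1995521·165/10000⌋=32926; principal=197796-32926=164870; balance=1995521-164870=1830651
5. interest=⌊1830651·165/10000⌋=30205; principal=197796-30205=167591; balance=1830651-167591=1663060
6. interest=⌊1663060·165/10000⌋=27440; principal=197796-27440=170356; balance=1663060-170356=1492704
7. interest=⌊1492704·165/10000⌋=24629; principal=197796-24629=173167; balance=1492704-173167=1319537
8. interest=⌊1319537·165/10000⌋=21772; principal=197796-21772=176024; balance=1319537-176024=1143513
9. interest=⌊1143513·165/10000⌋=18867; principal=197796-18867=178929; balance=1143513-178929=964584
10. interest=⌊964584·165/10000⌋=15915; principal=197796-15915=181881; balance=964584-181881=782703

1 40825 156971 2317276
2 38235 159561 2157715
3 35602 162194 1995521
4 32926 164870 1830651
5 30205 167591 1663060
6 27440 170356 1492704
7 24629 173167 1319537
8 21772 176024 1143513
9 18867 178929 964584
10 15915 181881 782703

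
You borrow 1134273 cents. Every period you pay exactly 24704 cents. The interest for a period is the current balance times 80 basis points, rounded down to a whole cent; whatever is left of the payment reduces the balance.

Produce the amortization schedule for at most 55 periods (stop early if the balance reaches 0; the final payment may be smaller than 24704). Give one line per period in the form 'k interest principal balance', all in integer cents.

1. interest=⌊1134273·80/10000⌋=9074; principal=24704-9074=15630; balance=1134273-15630=1118643
2. interest=⌊1118643·80/10000⌋=8949; principal=24704-8949=15755; balance=1118643-15755=1102888
3. interest=⌊1102888·80/10000⌋=8823; principal=24704-8823=15881; balance=1102888-15881=1087007
4. interest=⌊1087007·80/10000⌋=8696; principal=24704-8696=16008; balance=1087007-16008=1070999
5. interest=⌊1070999·80/10000⌋=8567; principal=24704-8567=16137; balance=1070999-16137=1054862
6. interest=⌊1054862·80/10000⌋=8438; principal=24704-8438=16266; balance=1054862-16266=1038596
7. interest=⌊1038596·80/10000⌋=8308; principal=24704-8308=16396; balance=1038596-16396=1022200
8. interest=⌊1022200·80/10000⌋=8177; principal=24704-8177=16527; balance=1022200-16527=1005673
9. interest=⌊1005673·80/10000⌋=8045; principal=24704-8045=16659; balance=1005673-16659=989014
10. interest=⌊989014·80/10000⌋=7912; principal=24704-7912=16792; balance=989014-16792=972222
11. interest=⌊972222·80/10000⌋=7777; principal=24704-7777=16927; balance=972222-16927=955295
12. interest=⌊955295·80/10000⌋=7642; principal=24704-7642=17062; balance=955295-17062=938233
13. interest=⌊938233·80/10000⌋=7505; principal=24704-7505=17199; balance=938233-17199=921034
14. interest=⌊921034·80/10000⌋=7368; principal=24704-7368=17336; balance=921034-17336=903698
15. interest=⌊903698·80/10000⌋=7229; principal=24704-7229=17475; balance=903698-17475=886223
16. interest=⌊886223·80/10000⌋=7089; principal=24704-7089=17615; balance=886223-17615=868608
17. interest=⌊868608·80/10000⌋=6948; principal=24704-6948=17756; balance=868608-17756=850852
18. interest=⌊850852·80/10000⌋=6806; principal=24704-6806=17898; balance=850852-17898=832954
19. interest=⌊832954·80/10000⌋=6663; principal=24704-6663=18041; balance=832954-18041=814913
20. interest=⌊814913·80/10000⌋=6519; principal=24704-6519=18185; balance=814913-18185=796728
21. interest=⌊796728·80/10000⌋=6373; principal=24704-6373=18331; balance=796728-18331=778397
22. interest=⌊778397·80/10000⌋=6227; principal=24704-6227=18477; balance=778397-18477=759920
23. interest=⌊759920·80/10000⌋=6079; principal=24704-6079=18625; balance=759920-18625=741295
24. interest=⌊741295·80/10000⌋=5930; principal=24704-5930=18774; balance=741295-18774=722521
25. interest=⌊722521·80/10000⌋=5780; principal=24704-5780=18924; balance=722521-18924=703597
26. interest=⌊703597·80/10000⌋=5628; principal=24704-5628=19076; balance=703597-19076=684521
27. interest=⌊684521·80/10000⌋=5476; principal=24704-5476=19228; balance=684521-19228=665293
28. interest=⌊665293·80/10000⌋=5322; principal=24704-5322=19382; balance=665293-19382=645911
29. interest=⌊645911·80/10000⌋=5167; principal=24704-5167=19537; balance=645911-19537=626374
30. interest=⌊626374·80/10000⌋=5010; principal=24704-5010=19694; balance=626374-19694=606680
31. interest=⌊606680·80/10000⌋=4853; principal=24704-4853=19851; balance=606680-19851=586829
32. interest=⌊586829·80/10000⌋=4694; principal=24704-4694=20010; balance=586829-20010=566819
33. interest=⌊566819·80/10000⌋=4534; principal=24704-4534=20170; balance=566819-20170=546649
34. interest=⌊546649·80/10000⌋=4373; principal=24704-4373=20331; balance=546649-20331=526318
35. interest=⌊526318·80/10000⌋=4210; principal=24704-4210=20494; balance=526318-20494=505824
36. interest=⌊505824·80/10000⌋=4046; principal=24704-4046=20658; balance=505824-20658=485166
37. interest=⌊485166·80/10000⌋=3881; principal=24704-3881=20823; balance=485166-20823=464343
38. interest=⌊464343·80/10000⌋=3714; principal=24704-3714=20990; balance=464343-20990=443353
39. interest=⌊443353·80/10000⌋=3546; principal=24704-3546=21158; balance=443353-21158=422195
40. interest=⌊422195·80/10000⌋=3377; principal=24704-3377=21327; balance=422195-21327=400868
41. interest=⌊400868·80/10000⌋=3206; principal=24704-3206=21498; balance=400868-21498=379370
42. interest=⌊379370·80/10000⌋=3034; principal=24704-3034=21670; balance=379370-21670=357700
43. interest=⌊357700·80/10000⌋=2861; principal=24704-2861=21843; balance=357700-21843=335857
44. interest=⌊335857·80/10000⌋=2686; principal=24704-2686=22018; balance=335857-22018=313839
45. interest=⌊313839·80/10000⌋=2510; principal=24704-2510=22194; balance=313839-22194=291645
46. interest=⌊291645·80/10000⌋=2333; principal=24704-2333=22371; balance=291645-22371=269274
47. interest=⌊269274·80/10000⌋=2154; principal=24704-2154=22550; balance=269274-22550=246724
48. interest=⌊246724·80/10000⌋=1973; principal=24704-1973=22731; balance=246724-22731=223993
49. interest=⌊223993·80/10000⌋=1791; principal=24704-1791=22913; balance=223993-22913=201080
50. interest=⌊201080·80/10000⌋=1608; principal=24704-1608=23096; balance=201080-23096=177984
51. interest=⌊177984·80/10000⌋=1423; principal=24704-1423=23281; balance=177984-23281=154703
52. interest=⌊154703·80/10000⌋=1237; principal=24704-1237=23467; balance=154703-23467=131236
53. interest=⌊131236·80/10000⌋=1049; principal=24704-1049=23655; balance=131236-23655=107581
54. interest=⌊107581·80/10000⌋=860; principal=24704-860=23844; balance=107581-23844=83737
55. interest=⌊83737·80/10000⌋=669; principal=24704-669=24035; balance=83737-24035=59702

1 9074 15630 1118643
2 8949 15755 1102888
3 8823 15881 1087007
4 8696 16008 1070999
5 8567 16137 1054862
6 8438 16266 1038596
7 8308 16396 1022200
8 8177 16527 1005673
9 8045 16659 989014
10 7912 16792 972222
11 7777 16927 955295
12 7642 17062 938233
13 7505 17199 921034
14 7368 17336 903698
15 7229 17475 886223
16 7089 17615 868608
17 6948 17756 850852
18 6806 17898 832954
19 6663 18041 814913
20 6519 18185 796728
21 6373 18331 778397
22 6227 18477 759920
23 6079 18625 741295
24 5930 18774 722521
25 5780 18924 703597
26 5628 19076 684521
27 5476 19228 665293
28 5322 19382 645911
29 5167 19537 626374
30 5010 19694 606680
31 4853 19851 586829
32 4694 20010 566819
33 4534 20170 546649
34 4373 20331 526318
35 4210 20494 505824
36 4046 20658 485166
37 3881 20823 464343
38 3714 20990 443353
39 3546 21158 422195
40 3377 21327 400868
41 3206 21498 379370
42 3034 21670 357700
43 2861 21843 335857
44 2686 22018 313839
45 2510 22194 291645
46 2333 22371 269274
47 2154 22550 246724
48 1973 22731 223993
49 1791 22913 201080
50 1608 23096 177984
51 1423 23281 154703
52 1237 23467 131236
53 1049 23655 107581
54 860 23844 83737
55 669 24035 59702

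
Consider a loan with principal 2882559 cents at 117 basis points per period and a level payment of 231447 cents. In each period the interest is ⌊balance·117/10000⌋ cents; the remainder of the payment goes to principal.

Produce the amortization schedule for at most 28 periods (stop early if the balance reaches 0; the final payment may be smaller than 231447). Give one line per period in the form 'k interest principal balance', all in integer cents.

1 33725 197722 2684837
2 31412 200035 2484802
3 29072 202375 2282427
4 26704 204743 2077684
5 24308 207139 1870545
6 21885 209562 1660983
7 19433 212014 1448969
8 16952 214495 1234474
9 14443 217004 1017470
10 11904 219543 797927
11 9335 222112 575815
12 6737 224710 351105
13 4107 227340 123765
14 1448 123765 0

1. interest=⌊2882559·117/10000⌋=33725; principal=231447-33725=197722; balance=2882559-197722=2684837
2. interest=⌊2684837·117/10000⌋=31412; principal=231447-31412=200035; balance=2684837-200035=2484802
3. interest=⌊2484802·117/10000⌋=29072; principal=231447-29072=202375; balance=2484802-202375=2282427
4. interest=⌊2282427·117/10000⌋=26704; principal=231447-26704=204743; balance=2282427-204743=2077684
5. interest=⌊2077684·117/10000⌋=24308; principal=231447-24308=207139; balance=2077684-207139=1870545
6. interest=⌊1870545·117/10000⌋=21885; principal=231447-21885=209562; balance=1870545-209562=1660983
7. interest=⌊1660983·117/10000⌋=19433; principal=231447-19433=212014; balance=1660983-212014=1448969
8. interest=⌊1448969·117/10000⌋=16952; principal=231447-16952=214495; balance=1448969-214495=1234474
9. interest=⌊1234474·117/10000⌋=14443; principal=231447-14443=217004; balance=1234474-217004=1017470
10. interest=⌊1017470·117/10000⌋=11904; principal=231447-11904=219543; balance=1017470-219543=797927
11. interest=⌊797927·117/10000⌋=9335; principal=231447-9335=222112; balance=797927-222112=575815
12. interest=⌊575815·117/10000⌋=6737; principal=231447-6737=224710; balance=575815-224710=351105
13. interest=⌊351105·117/10000⌋=4107; principal=231447-4107=227340; balance=351105-227340=123765
14. interest=⌊123765·117/10000⌋=1448; principal=min(231447-1448,123765)=123765; balance=123765-123765=0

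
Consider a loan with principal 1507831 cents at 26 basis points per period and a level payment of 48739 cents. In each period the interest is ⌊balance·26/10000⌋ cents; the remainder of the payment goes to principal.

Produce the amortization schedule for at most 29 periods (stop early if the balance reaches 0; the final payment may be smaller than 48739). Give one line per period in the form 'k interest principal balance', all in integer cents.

1. interest=⌊1507831·26/10000⌋=3920; principal=48739-3920=44819; balance=1507831-44819=1463012
2. interest=⌊1463012·26/10000⌋=3803; principal=48739-3803=44936; balance=1463012-44936=1418076
3. interest=⌊1418076·26/10000⌋=3686; principal=48739-3686=45053; balance=1418076-45053=1373023
4. interest=⌊1373023·26/10000⌋=3569; principal=48739-3569=45170; balance=1373023-45170=1327853
5. interest=⌊1327853·26/10000⌋=3452; principal=48739-3452=45287; balance=1327853-45287=1282566
6. interest=⌊1282566·26/10000⌋=3334; principal=48739-3334=45405; balance=1282566-45405=1237161
7. interest=⌊1237161·26/10000⌋=3216; principal=48739-3216=45523; balance=1237161-45523=1191638
8. interest=⌊1191638·26/10000⌋=3098; principal=48739-3098=45641; balance=1191638-45641=1145997
9. interest=⌊1145997·26/10000⌋=2979; principal=48739-2979=45760; balance=1145997-45760=1100237
10. interest=⌊1100237·26/10000⌋=2860; principal=48739-2860=45879; balance=1100237-45879=1054358
11. interest=⌊1054358·26/10000⌋=2741; principal=48739-2741=45998; balance=1054358-45998=1008360
12. interest=⌊1008360·26/10000⌋=2621; principal=48739-2621=46118; balance=1008360-46118=962242
13. interest=⌊962242·26/10000⌋=2501; principal=48739-2501=46238; balance=962242-46238=916004
14. interest=⌊916004·26/10000⌋=2381; principal=48739-2381=46358; balance=916004-46358=869646
15. interest=⌊869646·26/10000⌋=2261; principal=48739-2261=46478; balance=869646-46478=823168
16. interest=⌊823168·26/10000⌋=2140; principal=48739-2140=46599; balance=823168-46599=776569
17. interest=⌊776569·26/10000⌋=2019; principal=48739-2019=46720; balance=776569-46720=729849
18. interest=⌊729849·26/10000⌋=1897; principal=48739-1897=46842; balance=729849-46842=683007
19. interest=⌊683007·26/10000⌋=1775; principal=48739-1775=46964; balance=683007-46964=636043
20. interest=⌊636043·26/10000⌋=1653; principal=48739-1653=47086; balance=636043-47086=588957
21. interest=⌊588957·26/10000⌋=1531; principal=48739-1531=47208; balance=588957-47208=541749
22. interest=⌊541749·26/10000⌋=1408; principal=48739-1408=47331; balance=541749-47331=494418
23. interest=⌊494418·26/10000⌋=1285; principal=48739-1285=47454; balance=494418-47454=446964
24. interest=⌊446964·26/10000⌋=1162; principal=48739-1162=47577; balance=446964-47577=399387
25. interest=⌊399387·26/10000⌋=1038; principal=48739-1038=47701; balance=399387-47701=351686
26. interest=⌊351686·26/10000⌋=914; principal=48739-914=47825; balance=351686-47825=303861
27. interest=⌊303861·26/10000⌋=790; principal=48739-790=47949; balance=303861-47949=255912
28. interest=⌊255912·26/10000⌋=665; principal=48739-665=48074; balance=255912-48074=207838
29. interest=⌊207838·26/10000⌋=540; principal=48739-540=48199; balance=207838-48199=159639

1 3920 44819 1463012
2 3803 44936 1418076
3 3686 45053 1373023
4 3569 45170 1327853
5 3452 45287 1282566
6 3334 45405 1237161
7 3216 45523 1191638
8 3098 45641 1145997
9 2979 45760 1100237
10 2860 45879 1054358
11 2741 45998 1008360
12 2621 46118 962242
13 2501 46238 916004
14 2381 46358 869646
15 2261 46478 823168
16 2140 46599 776569
17 2019 46720 729849
18 1897 46842 683007
19 1775 46964 636043
20 1653 47086 588957
21 1531 47208 541749
22 1408 47331 494418
23 1285 47454 446964
24 1162 47577 399387
25 1038 47701 351686
26 914 47825 303861
27 790 47949 255912
28 665 48074 207838
29 540 48199 159639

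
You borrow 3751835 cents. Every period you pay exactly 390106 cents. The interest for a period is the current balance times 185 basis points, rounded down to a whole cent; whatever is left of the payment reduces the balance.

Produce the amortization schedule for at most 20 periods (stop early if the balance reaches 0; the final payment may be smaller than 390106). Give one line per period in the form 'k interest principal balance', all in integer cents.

1 69408 320698 3431137
2 63476 326630 3104507
3 57433 332673 2771834
4 51278 338828 2433006
5 45010 345096 2087910
6 38626 351480 1736430
7 32123 357983 1378447
8 25501 364605 1013842
9 18756 371350 642492
10 11886 378220 264272
11 4889 264272 0

1. interest=⌊3751835·185/10000⌋=69408; principal=390106-69408=320698; balance=3751835-320698=3431137
2. interest=⌊3431137·185/10000⌋=63476; principal=390106-63476=326630; balance=3431137-326630=3104507
3. interest=⌊3104507·185/10000⌋=57433; principal=390106-57433=332673; balance=3104507-332673=2771834
4. interest=⌊2771834·185/10000⌋=51278; principal=390106-51278=338828; balance=2771834-338828=2433006
5. interest=⌊2433006·185/10000⌋=45010; principal=390106-45010=345096; balance=2433006-345096=2087910
6. interest=⌊2087910·185/10000⌋=38626; principal=390106-38626=351480; balance=2087910-351480=1736430
7. interest=⌊1736430·185/10000⌋=32123; principal=390106-32123=357983; balance=1736430-357983=1378447
8. interest=⌊1378447·185/10000⌋=25501; principal=390106-25501=364605; balance=1378447-364605=1013842
9. interest=⌊1013842·185/10000⌋=18756; principal=390106-18756=371350; balance=1013842-371350=642492
10. interest=⌊642492·185/10000⌋=11886; principal=390106-11886=378220; balance=642492-378220=264272
11. interest=⌊264272·185/10000⌋=4889; principal=min(390106-4889,264272)=264272; balance=264272-264272=0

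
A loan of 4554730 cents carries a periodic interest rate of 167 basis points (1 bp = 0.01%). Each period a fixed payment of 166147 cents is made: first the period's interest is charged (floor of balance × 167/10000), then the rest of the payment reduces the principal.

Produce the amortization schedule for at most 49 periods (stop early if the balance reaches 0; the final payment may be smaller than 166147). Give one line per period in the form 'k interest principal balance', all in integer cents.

1 76063 90084 4464646
2 74559 91588 4373058
3 73030 93117 4279941
4 71475 94672 4185269
5 69893 96254 4089015
6 68286 97861 3991154
7 66652 99495 3891659
8 64990 101157 3790502
9 63301 102846 3687656
10 61583 104564 3583092
11 59837 106310 3476782
12 58062 108085 3368697
13 56257 109890 3258807
14 54422 111725 3147082
15 52556 113591 3033491
16 50659 115488 2918003
17 48730 117417 2800586
18 46769 119378 2681208
19 44776 121371 2559837
20 42749 123398 2436439
21 40688 125459 2310980
22 38593 127554 2183426
23 36463 129684 2053742
24 34297 131850 1921892
25 32095 134052 1787840
26 29856 136291 1651549
27 27580 138567 1512982
28 25266 140881 1372101
29 22914 143233 1228868
30 20522 145625 1083243
31 18090 148057 935186
32 15617 150530 784656
33 13103 153044 631612
34 10547 155600 476012
35 7949 158198 317814
36 5307 160840 156974
37 2621 156974 0

1. interest=⌊4554730·167/10000⌋=76063; principal=166147-76063=90084; balance=4554730-90084=4464646
2. interest=⌊4464646·167/10000⌋=74559; principal=166147-74559=91588; balance=4464646-91588=4373058
3. interest=⌊4373058·167/10000⌋=73030; principal=166147-73030=93117; balance=4373058-93117=4279941
4. interest=⌊4279941·167/10000⌋=71475; principal=166147-71475=94672; balance=4279941-94672=4185269
5. interest=⌊4185269·167/10000⌋=69893; principal=166147-69893=96254; balance=4185269-96254=4089015
6. interest=⌊4089015·167/10000⌋=68286; principal=166147-68286=97861; balance=4089015-97861=3991154
7. interest=⌊3991154·167/10000⌋=66652; principal=166147-66652=99495; balance=3991154-99495=3891659
8. interest=⌊3891659·167/10000⌋=64990; principal=166147-64990=101157; balance=3891659-101157=3790502
9. interest=⌊3790502·167/10000⌋=63301; principal=166147-63301=102846; balance=3790502-102846=3687656
10. interest=⌊3687656·167/10000⌋=61583; principal=166147-61583=104564; balance=3687656-104564=3583092
11. interest=⌊3583092·167/10000⌋=59837; principal=166147-59837=106310; balance=3583092-106310=3476782
12. interest=⌊3476782·167/10000⌋=58062; principal=166147-58062=108085; balance=3476782-108085=3368697
13. interest=⌊3368697·167/10000⌋=56257; principal=166147-56257=109890; balance=3368697-109890=3258807
14. interest=⌊3258807·167/10000⌋=54422; principal=166147-54422=111725; balance=3258807-111725=3147082
15. interest=⌊3147082·167/10000⌋=52556; principal=166147-52556=113591; balance=3147082-113591=3033491
16. interest=⌊3033491·167/10000⌋=50659; principal=166147-50659=115488; balance=3033491-115488=2918003
17. interest=⌊2918003·167/10000⌋=48730; principal=166147-48730=117417; balance=2918003-117417=2800586
18. interest=⌊2800586·167/10000⌋=46769; principal=166147-46769=119378; balance=2800586-119378=2681208
19. interest=⌊2681208·167/10000⌋=44776; principal=166147-44776=121371; balance=2681208-121371=2559837
20. interest=⌊2559837·167/10000⌋=42749; principal=166147-42749=123398; balance=2559837-123398=2436439
21. interest=⌊2436439·167/10000⌋=40688; principal=166147-40688=125459; balance=2436439-125459=2310980
22. interest=⌊2310980·167/10000⌋=38593; principal=166147-38593=127554; balance=2310980-127554=2183426
23. interest=⌊2183426·167/10000⌋=36463; principal=166147-36463=129684; balance=2183426-129684=2053742
24. interest=⌊2053742·167/10000⌋=34297; principal=166147-34297=131850; balance=2053742-131850=1921892
25. interest=⌊1921892·167/10000⌋=32095; principal=166147-32095=134052; balance=1921892-134052=1787840
26. interest=⌊1787840·167/10000⌋=29856; principal=166147-29856=136291; balance=1787840-136291=1651549
27. interest=⌊1651549·167/10000⌋=27580; principal=166147-27580=138567; balance=1651549-138567=1512982
28. interest=⌊1512982·167/10000⌋=25266; principal=166147-25266=140881; balance=1512982-140881=1372101
29. interest=⌊1372101·167/10000⌋=22914; principal=166147-22914=143233; balance=1372101-143233=1228868
30. interest=⌊1228868·167/10000⌋=20522; principal=166147-20522=145625; balance=1228868-145625=1083243
31. interest=⌊1083243·167/10000⌋=18090; principal=166147-18090=148057; balance=1083243-148057=935186
32. interest=⌊935186·167/10000⌋=15617; principal=166147-15617=150530; balance=935186-150530=784656
33. interest=⌊784656·167/10000⌋=13103; principal=166147-13103=153044; balance=784656-153044=631612
34. interest=⌊631612·167/10000⌋=10547; principal=166147-10547=155600; balance=631612-155600=476012
35. interest=⌊476012·167/10000⌋=7949; principal=166147-7949=158198; balance=476012-158198=317814
36. interest=⌊317814·167/10000⌋=5307; principal=166147-5307=160840; balance=317814-160840=156974
37. interest=⌊156974·167/10000⌋=2621; principal=min(166147-2621,156974)=156974; balance=156974-156974=0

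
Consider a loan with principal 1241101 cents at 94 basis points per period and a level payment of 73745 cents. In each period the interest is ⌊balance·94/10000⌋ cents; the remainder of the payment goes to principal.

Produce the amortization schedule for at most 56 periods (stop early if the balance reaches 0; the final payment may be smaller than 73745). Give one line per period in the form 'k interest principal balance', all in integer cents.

1 11666 62079 1179022
2 11082 62663 1116359
3 10493 63252 1053107
4 9899 63846 989261
5 9299 64446 924815
6 8693 65052 859763
7 8081 65664 794099
8 7464 66281 727818
9 6841 66904 660914
10 6212 67533 593381
11 5577 68168 525213
12 4937 68808 456405
13 4290 69455 386950
14 3637 70108 316842
15 2978 70767 246075
16 2313 71432 174643
17 1641 72104 102539
18 963 72782 29757
19 279 29757 0

1. interest=⌊1241101·94/10000⌋=11666; principal=73745-11666=62079; balance=1241101-62079=1179022
2. interest=⌊1179022·94/10000⌋=11082; principal=73745-11082=62663; balance=1179022-62663=1116359
3. interest=⌊1116359·94/10000⌋=10493; principal=73745-10493=63252; balance=1116359-63252=1053107
4. interest=⌊1053107·94/10000⌋=9899; principal=73745-9899=63846; balance=1053107-63846=989261
5. interest=⌊989261·94/10000⌋=9299; principal=73745-9299=64446; balance=989261-64446=924815
6. interest=⌊924815·94/10000⌋=8693; principal=73745-8693=65052; balance=924815-65052=859763
7. interest=⌊859763·94/10000⌋=8081; principal=73745-8081=65664; balance=859763-65664=794099
8. interest=⌊794099·94/10000⌋=7464; principal=73745-7464=66281; balance=794099-66281=727818
9. interest=⌊727818·94/10000⌋=6841; principal=73745-6841=66904; balance=727818-66904=660914
10. interest=⌊660914·94/10000⌋=6212; principal=73745-6212=67533; balance=660914-67533=593381
11. interest=⌊593381·94/10000⌋=5577; principal=73745-5577=68168; balance=593381-68168=525213
12. interest=⌊525213·94/10000⌋=4937; principal=73745-4937=68808; balance=525213-68808=456405
13. interest=⌊456405·94/10000⌋=4290; principal=73745-4290=69455; balance=456405-69455=386950
14. interest=⌊386950·94/10000⌋=3637; principal=73745-3637=70108; balance=386950-70108=316842
15. interest=⌊316842·94/10000⌋=2978; principal=73745-2978=70767; balance=316842-70767=246075
16. interest=⌊246075·94/10000⌋=2313; principal=73745-2313=71432; balance=246075-71432=174643
17. interest=⌊174643·94/10000⌋=1641; principal=73745-1641=72104; balance=174643-72104=102539
18. interest=⌊102539·94/10000⌋=963; principal=73745-963=72782; balance=102539-72782=29757
19. interest=⌊29757·94/10000⌋=279; principal=min(73745-279,29757)=29757; balance=29757-29757=0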